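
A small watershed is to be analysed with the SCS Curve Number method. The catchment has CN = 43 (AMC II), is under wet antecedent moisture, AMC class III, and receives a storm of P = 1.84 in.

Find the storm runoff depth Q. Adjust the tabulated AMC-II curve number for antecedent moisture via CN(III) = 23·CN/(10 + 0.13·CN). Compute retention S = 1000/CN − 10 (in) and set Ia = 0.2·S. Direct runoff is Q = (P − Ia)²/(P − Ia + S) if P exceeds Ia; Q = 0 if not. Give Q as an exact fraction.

Wet (AMC III): CN(III) = 23·43/(10 + 0.13·43) = 989/(1559/100) = 98900/1559 ≈ 63.438
Retention S: 1000/CN − 10 with CN=63.438 → S = 5700/989 ≈ 5.763 in
Ia = 0.2S: 0.2·5.763 = 1.153 in (exactly 1140/989)
P − Ia = 1.840 − 1.153 = 16994/24725 ≈ 0.687 in (> 0, runoff occurs)
Q = (16994/24725)²/((16994/24725) + 5700/989) = (288796036/611325625)/(159494/24725) = 144398018/1971744575 in ≈ 0.073 in

Q = 144398018/1971744575 in ≈ 0.073 in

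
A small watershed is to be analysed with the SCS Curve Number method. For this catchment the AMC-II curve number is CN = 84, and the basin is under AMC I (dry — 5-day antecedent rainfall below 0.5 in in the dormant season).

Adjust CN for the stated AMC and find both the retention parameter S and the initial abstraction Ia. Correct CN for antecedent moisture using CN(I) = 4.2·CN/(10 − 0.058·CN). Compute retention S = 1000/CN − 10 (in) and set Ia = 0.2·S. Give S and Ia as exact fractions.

CN(I) from CN(II)=84: (4.2·84)/(10 − 0.058·84) = 44100/641 ≈ 68.799
Retention S: 1000/CN − 10 with CN=68.799 → S = 2000/441 ≈ 4.535 in
Ia = 0.2S: 0.2·4.535 = 0.907 in (exactly 400/441)

S = 2000/441 in ≈ 4.535 in; Ia = 400/441 in ≈ 0.907 in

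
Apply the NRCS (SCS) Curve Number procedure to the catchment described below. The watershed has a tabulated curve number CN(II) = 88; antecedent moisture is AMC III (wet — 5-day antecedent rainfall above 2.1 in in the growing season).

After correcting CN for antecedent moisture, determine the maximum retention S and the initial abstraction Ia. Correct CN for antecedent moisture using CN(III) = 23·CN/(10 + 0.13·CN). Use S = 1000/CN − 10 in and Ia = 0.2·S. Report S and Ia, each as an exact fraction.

S = 150/253 in ≈ 0.593 in; Ia = 30/253 in ≈ 0.119 in

Adjust CN=88 to AMC III: 23·88/(10 + 0.13·88) → 2024 ÷ (536/25) = 6325/67 ≈ 94.403
Retention S: 1000/CN − 10 with CN=94.403 → S = 150/253 ≈ 0.593 in
Ia = 0.2S: 0.2·0.593 = 0.119 in (exactly 30/253)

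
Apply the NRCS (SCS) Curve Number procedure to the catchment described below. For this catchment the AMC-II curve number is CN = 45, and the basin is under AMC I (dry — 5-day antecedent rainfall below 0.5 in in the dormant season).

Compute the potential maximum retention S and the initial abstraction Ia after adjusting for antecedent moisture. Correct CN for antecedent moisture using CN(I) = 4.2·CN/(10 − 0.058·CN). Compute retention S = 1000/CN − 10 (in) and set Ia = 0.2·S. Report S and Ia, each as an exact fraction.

S = 5500/189 in ≈ 29.101 in; Ia = 1100/189 in ≈ 5.820 in

Adjust CN=45 to AMC I: 4.2·45/(10 − 0.058·45) → 189 ÷ (739/100) = 18900/739 ≈ 25.575
Retention S: 1000/CN − 10 with CN=25.575 → S = 5500/189 ≈ 29.101 in
Ia = 0.2·(5500/189) = 1100/189 in ≈ 5.820 in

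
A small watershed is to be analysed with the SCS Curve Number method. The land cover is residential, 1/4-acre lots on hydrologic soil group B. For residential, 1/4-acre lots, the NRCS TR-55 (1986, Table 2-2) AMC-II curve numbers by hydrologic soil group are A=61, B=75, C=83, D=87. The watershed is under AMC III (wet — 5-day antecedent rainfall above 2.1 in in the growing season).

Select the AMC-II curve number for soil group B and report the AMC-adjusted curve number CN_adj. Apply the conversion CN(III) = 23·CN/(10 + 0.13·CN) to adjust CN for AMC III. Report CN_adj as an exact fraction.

CN_adj = 6900/79 ≈ 87.342

NRCS table: residential, 1/4-acre lots, soil group B → CN(II) = 75
CN(III) from CN(II)=75: (23·75)/(10 + 0.13·75) = 6900/79 ≈ 87.342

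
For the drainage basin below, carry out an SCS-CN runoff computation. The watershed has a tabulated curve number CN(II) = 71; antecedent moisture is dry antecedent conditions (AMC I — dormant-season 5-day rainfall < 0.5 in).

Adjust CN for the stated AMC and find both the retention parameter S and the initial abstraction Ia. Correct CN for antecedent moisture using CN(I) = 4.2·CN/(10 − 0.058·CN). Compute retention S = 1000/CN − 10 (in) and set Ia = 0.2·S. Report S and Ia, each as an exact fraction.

S = 14500/1491 in ≈ 9.725 in; Ia = 2900/1491 in ≈ 1.945 in

Dry (AMC I): CN(I) = 4.2·71/(10 − 0.058·71) = (1491/5)/(2941/500) = 149100/2941 ≈ 50.697
Max retention: S = 1000/(149100/2941) − 10 = 14500/1491 in (≈ 9.725 in)
Initial abstraction Ia = S/5 = (14500/1491)/5 = 2900/1491 ≈ 1.945 in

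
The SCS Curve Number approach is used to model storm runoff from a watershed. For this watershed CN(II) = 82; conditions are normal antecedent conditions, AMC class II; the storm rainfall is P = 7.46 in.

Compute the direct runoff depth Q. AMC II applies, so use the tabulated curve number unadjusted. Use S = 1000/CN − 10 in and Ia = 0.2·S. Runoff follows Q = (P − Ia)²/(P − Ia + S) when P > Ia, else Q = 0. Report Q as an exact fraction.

Q = 207158449/38730650 in ≈ 5.349 in

Average conditions: CN = 82 (no AMC adjustment).
Max retention: S = 1000/82 − 10 = 90/41 in (≈ 2.195 in)
Ia = 0.2·(90/41) = 18/41 in ≈ 0.439 in
P − Ia = 7.460 − 0.439 = 14393/2050 ≈ 7.021 in (> 0, runoff occurs)
Q = (14393/2050)²/((14393/2050) + 90/41) = (207158449/4202500)/(18893/2050) = 207158449/38730650 in ≈ 5.349 in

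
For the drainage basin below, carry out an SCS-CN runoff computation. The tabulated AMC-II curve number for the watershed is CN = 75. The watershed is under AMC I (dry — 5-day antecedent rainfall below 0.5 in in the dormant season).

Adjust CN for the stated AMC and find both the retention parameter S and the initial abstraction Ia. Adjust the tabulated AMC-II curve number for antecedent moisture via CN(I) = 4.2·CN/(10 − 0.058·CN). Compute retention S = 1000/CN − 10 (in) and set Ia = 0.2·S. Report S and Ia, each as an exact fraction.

Adjust CN=75 to AMC I: 4.2·75/(10 − 0.058·75) → 315 ÷ (113/20) = 6300/113 ≈ 55.752
S = 1000/(6300/113) − 10 = 500/63 in ≈ 7.937 in
Ia = 0.2S: 0.2·7.937 = 1.587 in (exactly 100/63)

S = 500/63 in ≈ 7.937 in; Ia = 100/63 in ≈ 1.587 in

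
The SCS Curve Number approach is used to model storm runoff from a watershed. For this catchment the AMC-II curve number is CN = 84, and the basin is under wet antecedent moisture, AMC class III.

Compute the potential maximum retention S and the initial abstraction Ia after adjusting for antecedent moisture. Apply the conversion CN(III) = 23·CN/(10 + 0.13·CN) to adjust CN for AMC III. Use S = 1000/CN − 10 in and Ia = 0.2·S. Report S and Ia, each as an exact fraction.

S = 400/483 in ≈ 0.828 in; Ia = 80/483 in ≈ 0.166 in

Adjust CN=84 to AMC III: 23·84/(10 + 0.13·84) → 1932 ÷ (523/25) = 48300/523 ≈ 92.352
Retention S: 1000/CN − 10 with CN=92.352 → S = 400/483 ≈ 0.828 in
Ia = 0.2S: 0.2·0.828 = 0.166 in (exactly 80/483)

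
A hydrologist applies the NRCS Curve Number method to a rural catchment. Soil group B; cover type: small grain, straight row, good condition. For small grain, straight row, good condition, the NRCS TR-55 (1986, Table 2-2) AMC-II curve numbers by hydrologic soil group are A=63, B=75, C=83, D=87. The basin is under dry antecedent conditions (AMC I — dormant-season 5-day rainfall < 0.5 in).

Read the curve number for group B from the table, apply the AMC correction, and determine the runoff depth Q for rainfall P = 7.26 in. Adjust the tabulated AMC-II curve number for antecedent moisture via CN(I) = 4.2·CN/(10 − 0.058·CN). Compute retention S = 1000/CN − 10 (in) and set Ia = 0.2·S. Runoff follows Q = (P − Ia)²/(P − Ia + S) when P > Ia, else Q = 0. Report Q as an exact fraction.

NRCS table: small grain, straight row, good condition, soil group B → CN(II) = 75
Dry (AMC I): CN(I) = 4.2·75/(10 − 0.058·75) = 315/(113/20) = 6300/113 ≈ 55.752
Max retention: S = 1000/(6300/113) − 10 = 500/63 in (≈ 7.937 in)
Initial abstraction Ia = S/5 = (500/63)/5 = 100/63 ≈ 1.587 in
Since P=7.260 > Ia=1.587: effective rainfall P−Ia = 17869/3150 in
Q: (17869/3150)² ÷ (42869/3150) = 319301161/135037350 in (≈ 2.365 in)

Q = 319301161/135037350 in ≈ 2.365 in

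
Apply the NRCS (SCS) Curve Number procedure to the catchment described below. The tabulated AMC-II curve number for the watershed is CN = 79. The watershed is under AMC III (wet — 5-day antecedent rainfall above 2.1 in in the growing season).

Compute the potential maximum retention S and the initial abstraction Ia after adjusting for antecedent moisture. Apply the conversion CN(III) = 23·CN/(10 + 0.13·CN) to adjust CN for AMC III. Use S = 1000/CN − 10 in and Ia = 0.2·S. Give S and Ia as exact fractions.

S = 2100/1817 in ≈ 1.156 in; Ia = 420/1817 in ≈ 0.231 in

Adjust CN=79 to AMC III: 23·79/(10 + 0.13·79) → 1817 ÷ (2027/100) = 181700/2027 ≈ 89.640
Max retention: S = 1000/(181700/2027) − 10 = 2100/1817 in (≈ 1.156 in)
Ia = 0.2·(2100/1817) = 420/1817 in ≈ 0.231 in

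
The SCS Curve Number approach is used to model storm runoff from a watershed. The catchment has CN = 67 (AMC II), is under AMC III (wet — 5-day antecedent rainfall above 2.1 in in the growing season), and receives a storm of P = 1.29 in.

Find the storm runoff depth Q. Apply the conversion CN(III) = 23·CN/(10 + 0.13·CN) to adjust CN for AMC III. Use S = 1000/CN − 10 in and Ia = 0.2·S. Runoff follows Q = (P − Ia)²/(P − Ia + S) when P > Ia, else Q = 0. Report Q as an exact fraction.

CN(III) from CN(II)=67: (23·67)/(10 + 0.13·67) = 154100/1871 ≈ 82.362
Retention S: 1000/CN − 10 with CN=82.362 → S = 3300/1541 ≈ 2.141 in
Ia = 0.2S: 0.2·2.141 = 0.428 in (exactly 660/1541)
Excess rainfall: 1.290 − 0.428 = 0.862 in; P > Ia so Q > 0
Q: (132789/154100)² ÷ (462789/154100) = 1959213169/7923976100 in (≈ 0.247 in)

Q = 1959213169/7923976100 in ≈ 0.247 in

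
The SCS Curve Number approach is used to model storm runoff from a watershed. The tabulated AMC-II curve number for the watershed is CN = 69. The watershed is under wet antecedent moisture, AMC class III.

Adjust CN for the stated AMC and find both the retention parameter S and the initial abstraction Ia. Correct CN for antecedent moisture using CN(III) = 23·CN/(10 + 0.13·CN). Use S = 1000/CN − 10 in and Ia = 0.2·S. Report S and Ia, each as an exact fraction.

Adjust CN=69 to AMC III: 23·69/(10 + 0.13·69) → 1587 ÷ (1897/100) = 158700/1897 ≈ 83.658
Max retention: S = 1000/(158700/1897) − 10 = 3100/1587 in (≈ 1.953 in)
Ia = 0.2·(3100/1587) = 620/1587 in ≈ 0.391 in

S = 3100/1587 in ≈ 1.953 in; Ia = 620/1587 in ≈ 0.391 in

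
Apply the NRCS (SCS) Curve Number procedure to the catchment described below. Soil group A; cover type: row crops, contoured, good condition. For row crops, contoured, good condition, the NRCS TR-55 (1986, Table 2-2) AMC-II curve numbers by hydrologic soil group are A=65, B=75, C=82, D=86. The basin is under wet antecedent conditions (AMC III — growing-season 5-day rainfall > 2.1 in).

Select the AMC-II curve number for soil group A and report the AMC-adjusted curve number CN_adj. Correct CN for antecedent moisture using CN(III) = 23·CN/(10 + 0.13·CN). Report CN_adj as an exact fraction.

CN_adj = 29900/369 ≈ 81.030

NRCS table: row crops, contoured, good condition, soil group A → CN(II) = 65
Wet (AMC III): CN(III) = 23·65/(10 + 0.13·65) = 1495/(369/20) = 29900/369 ≈ 81.030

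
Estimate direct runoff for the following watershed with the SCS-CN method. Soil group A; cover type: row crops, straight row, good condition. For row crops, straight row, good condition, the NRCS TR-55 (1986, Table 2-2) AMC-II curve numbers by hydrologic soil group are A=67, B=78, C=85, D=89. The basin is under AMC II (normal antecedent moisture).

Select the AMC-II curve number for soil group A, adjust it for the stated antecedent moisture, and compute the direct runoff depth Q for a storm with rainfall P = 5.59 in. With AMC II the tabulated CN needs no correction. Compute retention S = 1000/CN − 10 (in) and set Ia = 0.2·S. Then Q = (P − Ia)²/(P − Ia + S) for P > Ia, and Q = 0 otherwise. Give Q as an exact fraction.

Q = 951907609/427815100 in ≈ 2.225 in

NRCS table: row crops, straight row, good condition, soil group A → CN(II) = 67
CN(II) = 67; AMC II needs no correction.
Max retention: S = 1000/67 − 10 = 330/67 in (≈ 4.925 in)
Ia = 0.2S: 0.2·4.925 = 0.985 in (exactly 66/67)
Since P=5.590 > Ia=0.985: effective rainfall P−Ia = 30853/6700 in
Runoff Q = (P−Ia)²/(P−Ia+S) = (4.605)²/(4.605+4.925) = 951907609/427815100 ≈ 2.225 in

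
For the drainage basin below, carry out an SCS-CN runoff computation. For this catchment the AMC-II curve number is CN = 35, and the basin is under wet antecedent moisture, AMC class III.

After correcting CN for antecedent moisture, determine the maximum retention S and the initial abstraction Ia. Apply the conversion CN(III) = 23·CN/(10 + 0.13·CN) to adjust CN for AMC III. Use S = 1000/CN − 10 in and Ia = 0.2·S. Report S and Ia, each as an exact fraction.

S = 1300/161 in ≈ 8.075 in; Ia = 260/161 in ≈ 1.615 in

Adjust CN=35 to AMC III: 23·35/(10 + 0.13·35) → 805 ÷ (291/20) = 16100/291 ≈ 55.326
S = 1000/(16100/291) − 10 = 1300/161 in ≈ 8.075 in
Ia = 0.2S: 0.2·8.075 = 1.615 in (exactly 260/161)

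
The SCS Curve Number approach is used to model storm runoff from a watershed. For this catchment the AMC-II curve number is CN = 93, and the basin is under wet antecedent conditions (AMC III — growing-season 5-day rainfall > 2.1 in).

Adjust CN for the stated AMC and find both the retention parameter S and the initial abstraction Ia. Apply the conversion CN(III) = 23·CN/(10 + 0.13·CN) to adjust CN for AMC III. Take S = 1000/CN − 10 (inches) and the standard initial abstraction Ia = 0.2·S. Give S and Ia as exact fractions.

Wet (AMC III): CN(III) = 23·93/(10 + 0.13·93) = 2139/(2209/100) = 213900/2209 ≈ 96.831
Retention S: 1000/CN − 10 with CN=96.831 → S = 700/2139 ≈ 0.327 in
Ia = 0.2S: 0.2·0.327 = 0.065 in (exactly 140/2139)

S = 700/2139 in ≈ 0.327 in; Ia = 140/2139 in ≈ 0.065 in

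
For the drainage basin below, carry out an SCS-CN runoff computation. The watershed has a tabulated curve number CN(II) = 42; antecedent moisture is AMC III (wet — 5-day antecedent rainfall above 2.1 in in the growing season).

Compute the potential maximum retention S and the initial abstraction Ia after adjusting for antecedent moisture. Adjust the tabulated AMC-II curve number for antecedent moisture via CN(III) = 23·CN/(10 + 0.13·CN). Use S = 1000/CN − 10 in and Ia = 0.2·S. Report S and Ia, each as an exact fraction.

S = 2900/483 in ≈ 6.004 in; Ia = 580/483 in ≈ 1.201 in

Adjust CN=42 to AMC III: 23·42/(10 + 0.13·42) → 966 ÷ (773/50) = 48300/773 ≈ 62.484
Retention S: 1000/CN − 10 with CN=62.484 → S = 2900/483 ≈ 6.004 in
Ia = 0.2·(2900/483) = 580/483 in ≈ 1.201 in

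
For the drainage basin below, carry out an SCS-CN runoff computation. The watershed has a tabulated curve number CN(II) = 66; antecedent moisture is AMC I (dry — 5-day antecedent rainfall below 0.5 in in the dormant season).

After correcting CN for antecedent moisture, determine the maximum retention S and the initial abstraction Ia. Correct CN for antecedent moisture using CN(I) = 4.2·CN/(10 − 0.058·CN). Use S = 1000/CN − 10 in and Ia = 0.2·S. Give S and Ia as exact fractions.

S = 8500/693 in ≈ 12.266 in; Ia = 1700/693 in ≈ 2.453 in

CN(I) from CN(II)=66: (4.2·66)/(10 − 0.058·66) = 69300/1543 ≈ 44.913
S = 1000/(69300/1543) − 10 = 8500/693 in ≈ 12.266 in
Initial abstraction Ia = S/5 = (8500/693)/5 = 1700/693 ≈ 2.453 in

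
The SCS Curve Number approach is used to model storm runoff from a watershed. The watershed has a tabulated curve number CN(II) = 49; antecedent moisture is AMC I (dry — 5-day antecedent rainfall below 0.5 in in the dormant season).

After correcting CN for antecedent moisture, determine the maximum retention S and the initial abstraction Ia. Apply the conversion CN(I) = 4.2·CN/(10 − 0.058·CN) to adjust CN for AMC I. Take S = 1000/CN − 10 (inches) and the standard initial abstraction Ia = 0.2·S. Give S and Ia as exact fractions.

Adjust CN=49 to AMC I: 4.2·49/(10 − 0.058·49) → (1029/5) ÷ (3579/500) = 34300/1193 ≈ 28.751
Retention S: 1000/CN − 10 with CN=28.751 → S = 8500/343 ≈ 24.781 in
Ia = 0.2S: 0.2·24.781 = 4.956 in (exactly 1700/343)

S = 8500/343 in ≈ 24.781 in; Ia = 1700/343 in ≈ 4.956 in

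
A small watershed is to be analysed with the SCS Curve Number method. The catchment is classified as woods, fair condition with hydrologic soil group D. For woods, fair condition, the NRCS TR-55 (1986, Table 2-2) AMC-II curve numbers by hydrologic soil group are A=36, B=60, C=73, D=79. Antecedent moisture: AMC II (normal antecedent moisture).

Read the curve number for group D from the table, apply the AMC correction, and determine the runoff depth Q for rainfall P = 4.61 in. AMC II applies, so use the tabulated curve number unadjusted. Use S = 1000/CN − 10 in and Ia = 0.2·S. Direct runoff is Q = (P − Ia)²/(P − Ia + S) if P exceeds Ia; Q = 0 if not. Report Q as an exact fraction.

Q = 1038063961/420430100 in ≈ 2.469 in

NRCS table: woods, fair condition, soil group D → CN(II) = 79
Average conditions: CN = 79 (no AMC adjustment).
Max retention: S = 1000/79 − 10 = 210/79 in (≈ 2.658 in)
Initial abstraction Ia = S/5 = (210/79)/5 = 42/79 ≈ 0.532 in
P − Ia = 4.610 − 0.532 = 32219/7900 ≈ 4.078 in (> 0, runoff occurs)
Q = (32219/7900)²/((32219/7900) + 210/79) = (1038063961/62410000)/(53219/7900) = 1038063961/420430100 in ≈ 2.469 in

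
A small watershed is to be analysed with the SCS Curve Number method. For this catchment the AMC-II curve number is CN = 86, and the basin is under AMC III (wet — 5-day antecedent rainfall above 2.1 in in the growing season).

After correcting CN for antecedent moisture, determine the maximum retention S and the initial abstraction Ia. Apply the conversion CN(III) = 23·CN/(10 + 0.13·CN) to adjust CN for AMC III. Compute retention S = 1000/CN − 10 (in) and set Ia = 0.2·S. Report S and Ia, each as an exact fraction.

S = 700/989 in ≈ 0.708 in; Ia = 140/989 in ≈ 0.142 in

Adjust CN=86 to AMC III: 23·86/(10 + 0.13·86) → 1978 ÷ (1059/50) = 98900/1059 ≈ 93.390
Retention S: 1000/CN − 10 with CN=93.390 → S = 700/989 ≈ 0.708 in
Ia = 0.2·(700/989) = 140/989 in ≈ 0.142 in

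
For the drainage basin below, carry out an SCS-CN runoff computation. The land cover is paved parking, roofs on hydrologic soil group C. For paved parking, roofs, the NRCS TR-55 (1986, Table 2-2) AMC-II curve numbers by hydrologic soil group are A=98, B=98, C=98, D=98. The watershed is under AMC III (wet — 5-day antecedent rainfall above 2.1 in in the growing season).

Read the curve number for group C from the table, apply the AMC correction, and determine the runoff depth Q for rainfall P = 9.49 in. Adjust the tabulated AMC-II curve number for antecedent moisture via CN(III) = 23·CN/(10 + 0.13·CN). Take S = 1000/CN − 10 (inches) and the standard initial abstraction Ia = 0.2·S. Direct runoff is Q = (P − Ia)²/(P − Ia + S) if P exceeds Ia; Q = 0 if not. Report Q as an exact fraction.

NRCS table: paved parking, roofs, soil group C → CN(II) = 98
Adjust CN=98 to AMC III: 23·98/(10 + 0.13·98) → 2254 ÷ (1137/50) = 112700/1137 ≈ 99.120
S = 1000/(112700/1137) − 10 = 100/1127 in ≈ 0.089 in
Initial abstraction Ia = S/5 = (100/1127)/5 = 20/1127 ≈ 0.018 in
Excess rainfall: 9.490 − 0.018 = 9.472 in; P > Ia so Q > 0
Runoff Q = (P−Ia)²/(P−Ia+S) = (9.472)²/(9.472+0.089) = 1139605355529/121436842100 ≈ 9.384 in

Q = 1139605355529/121436842100 in ≈ 9.384 in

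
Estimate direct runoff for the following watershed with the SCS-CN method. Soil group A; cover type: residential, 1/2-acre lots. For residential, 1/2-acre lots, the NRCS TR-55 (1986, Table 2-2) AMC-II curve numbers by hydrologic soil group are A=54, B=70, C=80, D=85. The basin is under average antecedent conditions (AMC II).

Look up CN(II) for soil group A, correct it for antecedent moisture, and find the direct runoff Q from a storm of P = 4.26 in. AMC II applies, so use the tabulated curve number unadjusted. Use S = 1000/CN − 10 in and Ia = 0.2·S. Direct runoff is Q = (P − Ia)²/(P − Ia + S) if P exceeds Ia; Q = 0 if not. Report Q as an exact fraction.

Q = 11909401/20183850 in ≈ 0.590 in

NRCS table: residential, 1/2-acre lots, soil group A → CN(II) = 54
Average conditions: CN = 54 (no AMC adjustment).
S = 1000/54 − 10 = 230/27 in ≈ 8.519 in
Ia = 0.2·(230/27) = 46/27 in ≈ 1.704 in
Excess rainfall: 4.260 − 1.704 = 2.556 in; P > Ia so Q > 0
Runoff Q = (P−Ia)²/(P−Ia+S) = (2.556)²/(2.556+8.519) = 11909401/20183850 ≈ 0.590 in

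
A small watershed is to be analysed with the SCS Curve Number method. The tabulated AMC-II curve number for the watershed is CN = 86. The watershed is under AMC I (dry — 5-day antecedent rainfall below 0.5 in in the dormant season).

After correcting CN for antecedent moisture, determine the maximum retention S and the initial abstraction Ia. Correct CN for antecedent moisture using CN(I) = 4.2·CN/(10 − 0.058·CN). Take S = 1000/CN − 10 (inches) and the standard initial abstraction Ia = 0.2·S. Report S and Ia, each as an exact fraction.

Dry (AMC I): CN(I) = 4.2·86/(10 − 0.058·86) = (1806/5)/(1253/250) = 12900/179 ≈ 72.067
Retention S: 1000/CN − 10 with CN=72.067 → S = 500/129 ≈ 3.876 in
Initial abstraction Ia = S/5 = (500/129)/5 = 100/129 ≈ 0.775 in

S = 500/129 in ≈ 3.876 in; Ia = 100/129 in ≈ 0.775 in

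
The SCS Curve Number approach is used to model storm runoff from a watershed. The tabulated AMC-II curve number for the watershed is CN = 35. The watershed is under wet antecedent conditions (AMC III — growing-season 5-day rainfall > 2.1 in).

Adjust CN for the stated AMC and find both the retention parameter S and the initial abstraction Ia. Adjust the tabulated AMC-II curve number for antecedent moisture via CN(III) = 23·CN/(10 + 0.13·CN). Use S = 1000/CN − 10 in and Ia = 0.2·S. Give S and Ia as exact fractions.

CN(III) from CN(II)=35: (23·35)/(10 + 0.13·35) = 16100/291 ≈ 55.326
S = 1000/(16100/291) − 10 = 1300/161 in ≈ 8.075 in
Initial abstraction Ia = S/5 = (1300/161)/5 = 260/161 ≈ 1.615 in

S = 1300/161 in ≈ 8.075 in; Ia = 260/161 in ≈ 1.615 in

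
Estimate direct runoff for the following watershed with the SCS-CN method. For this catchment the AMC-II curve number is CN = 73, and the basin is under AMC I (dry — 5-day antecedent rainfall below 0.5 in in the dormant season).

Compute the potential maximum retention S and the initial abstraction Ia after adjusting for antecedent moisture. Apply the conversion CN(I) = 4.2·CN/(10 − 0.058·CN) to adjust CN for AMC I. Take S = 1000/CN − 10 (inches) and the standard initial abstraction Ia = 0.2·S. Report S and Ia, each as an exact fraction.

S = 4500/511 in ≈ 8.806 in; Ia = 900/511 in ≈ 1.761 in

Dry (AMC I): CN(I) = 4.2·73/(10 − 0.058·73) = (1533/5)/(2883/500) = 51100/961 ≈ 53.174
Retention S: 1000/CN − 10 with CN=53.174 → S = 4500/511 ≈ 8.806 in
Ia = 0.2·(4500/511) = 900/511 in ≈ 1.761 in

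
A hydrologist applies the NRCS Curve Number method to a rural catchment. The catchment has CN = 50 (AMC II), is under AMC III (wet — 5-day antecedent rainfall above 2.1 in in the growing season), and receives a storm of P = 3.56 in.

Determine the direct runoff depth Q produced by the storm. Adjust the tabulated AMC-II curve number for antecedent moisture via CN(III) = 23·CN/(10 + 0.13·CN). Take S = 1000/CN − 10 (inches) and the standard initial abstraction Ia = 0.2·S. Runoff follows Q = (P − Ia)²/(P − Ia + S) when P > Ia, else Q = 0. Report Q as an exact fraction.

Q = 2393209/2327025 in ≈ 1.028 in

CN(III) from CN(II)=50: (23·50)/(10 + 0.13·50) = 2300/33 ≈ 69.697
Retention S: 1000/CN − 10 with CN=69.697 → S = 100/23 ≈ 4.348 in
Ia = 0.2·(100/23) = 20/23 in ≈ 0.870 in
Since P=3.560 > Ia=0.870: effective rainfall P−Ia = 1547/575 in
Q = (1547/575)²/((1547/575) + 100/23) = (2393209/330625)/(4047/575) = 2393209/2327025 in ≈ 1.028 in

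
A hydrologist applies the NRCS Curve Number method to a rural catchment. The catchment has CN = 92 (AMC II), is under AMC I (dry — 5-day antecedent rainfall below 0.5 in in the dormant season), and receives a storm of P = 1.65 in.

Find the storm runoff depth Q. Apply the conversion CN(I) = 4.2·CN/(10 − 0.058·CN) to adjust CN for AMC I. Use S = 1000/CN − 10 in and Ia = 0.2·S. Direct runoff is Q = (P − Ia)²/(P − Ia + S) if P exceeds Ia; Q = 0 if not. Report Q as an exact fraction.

Q = 142539721/308530740 in ≈ 0.462 in

Dry (AMC I): CN(I) = 4.2·92/(10 − 0.058·92) = (1932/5)/(583/125) = 48300/583 ≈ 82.847
S = 1000/(48300/583) − 10 = 1000/483 in ≈ 2.070 in
Initial abstraction Ia = S/5 = (1000/483)/5 = 200/483 ≈ 0.414 in
Excess rainfall: 1.650 − 0.414 = 1.236 in; P > Ia so Q > 0
Runoff Q = (P−Ia)²/(P−Ia+S) = (1.236)²/(1.236+2.070) = 142539721/308530740 ≈ 0.462 in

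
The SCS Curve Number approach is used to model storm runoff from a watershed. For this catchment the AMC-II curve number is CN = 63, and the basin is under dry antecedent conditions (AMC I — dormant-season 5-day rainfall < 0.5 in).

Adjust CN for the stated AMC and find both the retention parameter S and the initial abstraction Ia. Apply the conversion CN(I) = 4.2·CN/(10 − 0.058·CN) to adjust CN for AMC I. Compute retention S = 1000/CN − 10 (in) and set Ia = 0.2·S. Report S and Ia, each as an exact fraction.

CN(I) from CN(II)=63: (4.2·63)/(10 − 0.058·63) = 132300/3173 ≈ 41.696
Max retention: S = 1000/(132300/3173) − 10 = 18500/1323 in (≈ 13.983 in)
Ia = 0.2S: 0.2·13.983 = 2.797 in (exactly 3700/1323)

S = 18500/1323 in ≈ 13.983 in; Ia = 3700/1323 in ≈ 2.797 in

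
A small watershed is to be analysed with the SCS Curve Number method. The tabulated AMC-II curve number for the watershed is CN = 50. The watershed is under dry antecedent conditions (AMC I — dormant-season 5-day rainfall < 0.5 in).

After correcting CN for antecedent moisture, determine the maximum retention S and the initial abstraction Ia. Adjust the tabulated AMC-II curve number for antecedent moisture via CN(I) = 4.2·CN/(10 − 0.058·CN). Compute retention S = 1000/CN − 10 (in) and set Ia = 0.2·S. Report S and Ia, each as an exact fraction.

Dry (AMC I): CN(I) = 4.2·50/(10 − 0.058·50) = 210/(71/10) = 2100/71 ≈ 29.577
Retention S: 1000/CN − 10 with CN=29.577 → S = 500/21 ≈ 23.810 in
Ia = 0.2S: 0.2·23.810 = 4.762 in (exactly 100/21)

S = 500/21 in ≈ 23.810 in; Ia = 100/21 in ≈ 4.762 in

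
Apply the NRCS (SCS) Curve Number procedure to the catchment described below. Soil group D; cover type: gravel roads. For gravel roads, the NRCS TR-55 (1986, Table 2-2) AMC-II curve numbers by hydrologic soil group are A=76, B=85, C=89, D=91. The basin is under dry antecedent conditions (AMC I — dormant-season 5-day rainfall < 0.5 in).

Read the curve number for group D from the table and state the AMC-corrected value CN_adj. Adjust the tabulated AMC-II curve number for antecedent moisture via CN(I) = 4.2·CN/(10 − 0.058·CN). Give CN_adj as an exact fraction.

CN_adj = 63700/787 ≈ 80.940

NRCS table: gravel roads, soil group D → CN(II) = 91
Dry (AMC I): CN(I) = 4.2·91/(10 − 0.058·91) = (1911/5)/(2361/500) = 63700/787 ≈ 80.940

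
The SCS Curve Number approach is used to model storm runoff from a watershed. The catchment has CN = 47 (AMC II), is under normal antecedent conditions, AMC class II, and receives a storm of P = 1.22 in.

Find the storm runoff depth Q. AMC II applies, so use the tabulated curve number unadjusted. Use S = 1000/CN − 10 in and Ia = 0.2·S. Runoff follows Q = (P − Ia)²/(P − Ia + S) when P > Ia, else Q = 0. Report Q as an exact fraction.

Q = 0 in ≈ 0.000 in

Average conditions: CN = 47 (no AMC adjustment).
Max retention: S = 1000/47 − 10 = 530/47 in (≈ 11.277 in)
Initial abstraction Ia = S/5 = (530/47)/5 = 106/47 ≈ 2.255 in
P = 1.220 ≤ Ia = 2.255 in: entire storm abstracted, Q = 0.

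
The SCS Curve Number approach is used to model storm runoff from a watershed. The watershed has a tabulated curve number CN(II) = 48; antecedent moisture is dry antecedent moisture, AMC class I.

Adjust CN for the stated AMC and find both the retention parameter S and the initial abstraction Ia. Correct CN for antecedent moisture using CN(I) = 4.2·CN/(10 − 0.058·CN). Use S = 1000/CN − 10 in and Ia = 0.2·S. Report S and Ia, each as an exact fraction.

S = 1625/63 in ≈ 25.794 in; Ia = 325/63 in ≈ 5.159 in

Dry (AMC I): CN(I) = 4.2·48/(10 − 0.058·48) = (1008/5)/(902/125) = 12600/451 ≈ 27.938
S = 1000/(12600/451) − 10 = 1625/63 in ≈ 25.794 in
Ia = 0.2S: 0.2·25.794 = 5.159 in (exactly 325/63)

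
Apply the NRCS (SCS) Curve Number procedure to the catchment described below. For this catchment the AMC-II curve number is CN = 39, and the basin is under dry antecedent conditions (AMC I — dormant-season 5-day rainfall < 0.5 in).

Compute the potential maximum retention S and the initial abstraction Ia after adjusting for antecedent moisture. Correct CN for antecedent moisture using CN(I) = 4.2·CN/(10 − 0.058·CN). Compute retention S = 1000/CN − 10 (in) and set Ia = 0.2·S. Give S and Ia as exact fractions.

S = 30500/819 in ≈ 37.241 in; Ia = 6100/819 in ≈ 7.448 in

Adjust CN=39 to AMC I: 4.2·39/(10 − 0.058·39) → (819/5) ÷ (3869/500) = 81900/3869 ≈ 21.168
Max retention: S = 1000/(81900/3869) − 10 = 30500/819 in (≈ 37.241 in)
Ia = 0.2·(30500/819) = 6100/819 in ≈ 7.448 in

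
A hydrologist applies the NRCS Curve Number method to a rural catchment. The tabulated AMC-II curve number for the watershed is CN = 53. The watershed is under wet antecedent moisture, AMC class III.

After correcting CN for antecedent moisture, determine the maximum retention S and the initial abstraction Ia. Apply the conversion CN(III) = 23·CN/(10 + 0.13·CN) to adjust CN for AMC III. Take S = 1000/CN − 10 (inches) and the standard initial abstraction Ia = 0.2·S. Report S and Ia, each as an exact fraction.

Adjust CN=53 to AMC III: 23·53/(10 + 0.13·53) → 1219 ÷ (1689/100) = 121900/1689 ≈ 72.173
S = 1000/(121900/1689) − 10 = 4700/1219 in ≈ 3.856 in
Ia = 0.2·(4700/1219) = 940/1219 in ≈ 0.771 in

S = 4700/1219 in ≈ 3.856 in; Ia = 940/1219 in ≈ 0.771 in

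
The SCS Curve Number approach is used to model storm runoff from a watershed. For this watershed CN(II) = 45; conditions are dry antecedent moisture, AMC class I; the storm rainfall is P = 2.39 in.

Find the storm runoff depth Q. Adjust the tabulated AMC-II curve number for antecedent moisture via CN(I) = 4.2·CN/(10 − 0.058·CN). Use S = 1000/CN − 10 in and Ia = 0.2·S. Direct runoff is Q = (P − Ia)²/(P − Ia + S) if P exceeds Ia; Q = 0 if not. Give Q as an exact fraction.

Adjust CN=45 to AMC I: 4.2·45/(10 − 0.058·45) → 189 ÷ (739/100) = 18900/739 ≈ 25.575
Retention S: 1000/CN − 10 with CN=25.575 → S = 5500/189 ≈ 29.101 in
Ia = 0.2·(5500/189) = 1100/189 in ≈ 5.820 in
P = 2.390 ≤ Ia = 5.820 in: entire storm abstracted, Q = 0.

Q = 0 in ≈ 0.000 in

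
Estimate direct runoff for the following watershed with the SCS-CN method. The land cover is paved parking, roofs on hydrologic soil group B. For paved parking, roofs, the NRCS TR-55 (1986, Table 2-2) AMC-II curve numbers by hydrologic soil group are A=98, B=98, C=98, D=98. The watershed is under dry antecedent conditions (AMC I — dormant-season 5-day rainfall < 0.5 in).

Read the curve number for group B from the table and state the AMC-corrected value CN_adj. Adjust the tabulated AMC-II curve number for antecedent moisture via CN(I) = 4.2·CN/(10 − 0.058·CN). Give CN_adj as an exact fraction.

CN_adj = 102900/1079 ≈ 95.366

NRCS table: paved parking, roofs, soil group B → CN(II) = 98
CN(I) from CN(II)=98: (4.2·98)/(10 − 0.058·98) = 102900/1079 ≈ 95.366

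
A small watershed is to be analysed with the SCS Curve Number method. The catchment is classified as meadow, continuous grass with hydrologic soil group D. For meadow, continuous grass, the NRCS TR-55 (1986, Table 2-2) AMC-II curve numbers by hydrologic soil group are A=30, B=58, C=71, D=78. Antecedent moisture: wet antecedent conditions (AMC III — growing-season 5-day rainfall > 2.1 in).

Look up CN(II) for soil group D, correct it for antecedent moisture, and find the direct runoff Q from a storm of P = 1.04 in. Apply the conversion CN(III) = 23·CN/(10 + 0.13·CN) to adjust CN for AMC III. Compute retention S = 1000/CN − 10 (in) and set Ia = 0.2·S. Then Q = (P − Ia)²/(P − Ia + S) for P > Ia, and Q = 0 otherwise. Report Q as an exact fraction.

Q = 158811842/508172925 in ≈ 0.313 in

NRCS table: meadow, continuous grass, soil group D → CN(II) = 78
Adjust CN=78 to AMC III: 23·78/(10 + 0.13·78) → 1794 ÷ (1007/50) = 89700/1007 ≈ 89.076
Retention S: 1000/CN − 10 with CN=89.076 → S = 1100/897 ≈ 1.226 in
Ia = 0.2·(1100/897) = 220/897 in ≈ 0.245 in
P − Ia = 1.040 − 0.245 = 17822/22425 ≈ 0.795 in (> 0, runoff occurs)
Runoff Q = (P−Ia)²/(P−Ia+S) = (0.795)²/(0.795+1.226) = 158811842/508172925 ≈ 0.313 in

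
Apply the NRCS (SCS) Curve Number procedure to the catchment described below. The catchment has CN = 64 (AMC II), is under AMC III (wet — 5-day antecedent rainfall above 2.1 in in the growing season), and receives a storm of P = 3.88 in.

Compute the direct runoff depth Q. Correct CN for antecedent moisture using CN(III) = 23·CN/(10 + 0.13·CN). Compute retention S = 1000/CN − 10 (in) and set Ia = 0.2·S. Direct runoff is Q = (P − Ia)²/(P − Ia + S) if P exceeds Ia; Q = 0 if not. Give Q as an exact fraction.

Adjust CN=64 to AMC III: 23·64/(10 + 0.13·64) → 1472 ÷ (458/25) = 18400/229 ≈ 80.349
S = 1000/(18400/229) − 10 = 225/92 in ≈ 2.446 in
Ia = 0.2·(225/92) = 45/92 in ≈ 0.489 in
Excess rainfall: 3.880 − 0.489 = 3.391 in; P > Ia so Q > 0
Q: (7799/2300)² ÷ (3356/575) = 60824401/30875200 in (≈ 1.970 in)

Q = 60824401/30875200 in ≈ 1.970 in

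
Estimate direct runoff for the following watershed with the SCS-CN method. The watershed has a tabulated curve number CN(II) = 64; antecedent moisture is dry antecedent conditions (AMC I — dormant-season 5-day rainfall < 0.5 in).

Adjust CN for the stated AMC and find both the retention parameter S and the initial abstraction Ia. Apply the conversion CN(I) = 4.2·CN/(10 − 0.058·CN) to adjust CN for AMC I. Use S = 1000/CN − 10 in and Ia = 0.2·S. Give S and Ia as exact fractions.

S = 375/28 in ≈ 13.393 in; Ia = 75/28 in ≈ 2.679 in

CN(I) from CN(II)=64: (4.2·64)/(10 − 0.058·64) = 5600/131 ≈ 42.748
S = 1000/(5600/131) − 10 = 375/28 in ≈ 13.393 in
Ia = 0.2·(375/28) = 75/28 in ≈ 2.679 in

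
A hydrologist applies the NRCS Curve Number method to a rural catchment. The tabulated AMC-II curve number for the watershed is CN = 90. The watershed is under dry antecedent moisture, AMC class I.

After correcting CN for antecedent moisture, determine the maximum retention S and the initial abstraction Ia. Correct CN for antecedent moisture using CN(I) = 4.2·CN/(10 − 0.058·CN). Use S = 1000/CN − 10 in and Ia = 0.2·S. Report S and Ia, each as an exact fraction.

S = 500/189 in ≈ 2.646 in; Ia = 100/189 in ≈ 0.529 in

Adjust CN=90 to AMC I: 4.2·90/(10 − 0.058·90) → 378 ÷ (239/50) = 18900/239 ≈ 79.079
Max retention: S = 1000/(18900/239) − 10 = 500/189 in (≈ 2.646 in)
Ia = 0.2·(500/189) = 100/189 in ≈ 0.529 in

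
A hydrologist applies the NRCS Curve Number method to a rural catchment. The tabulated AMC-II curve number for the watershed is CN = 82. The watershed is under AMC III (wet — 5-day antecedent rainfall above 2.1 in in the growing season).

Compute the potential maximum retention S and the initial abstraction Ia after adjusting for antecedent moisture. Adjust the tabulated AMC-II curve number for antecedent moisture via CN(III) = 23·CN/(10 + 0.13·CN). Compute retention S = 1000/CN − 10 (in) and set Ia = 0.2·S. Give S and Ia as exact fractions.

S = 900/943 in ≈ 0.954 in; Ia = 180/943 in ≈ 0.191 in

Adjust CN=82 to AMC III: 23·82/(10 + 0.13·82) → 1886 ÷ (1033/50) = 94300/1033 ≈ 91.288
Retention S: 1000/CN − 10 with CN=91.288 → S = 900/943 ≈ 0.954 in
Ia = 0.2S: 0.2·0.954 = 0.191 in (exactly 180/943)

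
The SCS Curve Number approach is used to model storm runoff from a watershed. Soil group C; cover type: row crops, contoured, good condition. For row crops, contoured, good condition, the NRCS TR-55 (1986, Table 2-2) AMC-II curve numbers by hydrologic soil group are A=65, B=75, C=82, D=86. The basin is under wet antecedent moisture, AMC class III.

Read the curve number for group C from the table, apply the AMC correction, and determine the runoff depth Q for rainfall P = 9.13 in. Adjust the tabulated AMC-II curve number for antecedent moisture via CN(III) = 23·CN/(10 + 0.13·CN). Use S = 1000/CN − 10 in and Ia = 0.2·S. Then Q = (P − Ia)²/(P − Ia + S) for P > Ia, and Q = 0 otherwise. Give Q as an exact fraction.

NRCS table: row crops, contoured, good condition, soil group C → CN(II) = 82
Adjust CN=82 to AMC III: 23·82/(10 + 0.13·82) → 1886 ÷ (1033/50) = 94300/1033 ≈ 91.288
Max retention: S = 1000/(94300/1033) − 10 = 900/943 in (≈ 0.954 in)
Ia = 0.2S: 0.2·0.954 = 0.191 in (exactly 180/943)
P − Ia = 9.130 − 0.191 = 842959/94300 ≈ 8.939 in (> 0, runoff occurs)
Q: (842959/94300)² ÷ (932959/94300) = 710579875681/87978033700 in (≈ 8.077 in)

Q = 710579875681/87978033700 in ≈ 8.077 in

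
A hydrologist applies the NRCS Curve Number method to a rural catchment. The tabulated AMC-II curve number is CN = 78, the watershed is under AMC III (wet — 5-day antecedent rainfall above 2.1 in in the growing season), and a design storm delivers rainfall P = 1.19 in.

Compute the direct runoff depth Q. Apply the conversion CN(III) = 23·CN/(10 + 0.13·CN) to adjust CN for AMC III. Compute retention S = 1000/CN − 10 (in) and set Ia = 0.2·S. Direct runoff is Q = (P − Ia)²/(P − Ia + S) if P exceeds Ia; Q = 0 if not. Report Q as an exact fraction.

CN(III) from CN(II)=78: (23·78)/(10 + 0.13·78) = 89700/1007 ≈ 89.076
Max retention: S = 1000/(89700/1007) − 10 = 1100/897 in (≈ 1.226 in)
Ia = 0.2·(1100/897) = 220/897 in ≈ 0.245 in
Excess rainfall: 1.190 − 0.245 = 0.945 in; P > Ia so Q > 0
Runoff Q = (P−Ia)²/(P−Ia+S) = (0.945)²/(0.945+1.226) = 7181376049/17468447100 ≈ 0.411 in

Q = 7181376049/17468447100 in ≈ 0.411 in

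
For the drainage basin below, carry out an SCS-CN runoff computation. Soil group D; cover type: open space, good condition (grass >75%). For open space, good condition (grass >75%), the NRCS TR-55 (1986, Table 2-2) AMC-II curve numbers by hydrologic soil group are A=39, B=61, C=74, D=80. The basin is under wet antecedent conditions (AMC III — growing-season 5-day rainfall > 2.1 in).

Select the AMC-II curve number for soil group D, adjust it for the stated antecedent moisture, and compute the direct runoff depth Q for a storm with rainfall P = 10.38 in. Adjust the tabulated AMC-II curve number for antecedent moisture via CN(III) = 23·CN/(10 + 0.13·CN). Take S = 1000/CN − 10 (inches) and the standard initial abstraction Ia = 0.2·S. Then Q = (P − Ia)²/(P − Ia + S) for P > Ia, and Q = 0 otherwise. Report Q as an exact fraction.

NRCS table: open space, good condition (grass >75%), soil group D → CN(II) = 80
CN(III) from CN(II)=80: (23·80)/(10 + 0.13·80) = 4600/51 ≈ 90.196
Retention S: 1000/CN − 10 with CN=90.196 → S = 25/23 ≈ 1.087 in
Initial abstraction Ia = S/5 = (25/23)/5 = 5/23 ≈ 0.217 in
Since P=10.380 > Ia=0.217: effective rainfall P−Ia = 11687/1150 in
Runoff Q = (P−Ia)²/(P−Ia+S) = (10.163)²/(10.163+1.087) = 136585969/14877550 ≈ 9.181 in

Q = 136585969/14877550 in ≈ 9.181 in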